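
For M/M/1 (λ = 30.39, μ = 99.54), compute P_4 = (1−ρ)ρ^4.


ρ = 30.39/99.54 = 0.3053
P_n = (1−ρ)·ρ^n = (1 − 0.3053)·0.3053^4 = 0.6947·0.008688 = 0.006036

Final: 0.006036


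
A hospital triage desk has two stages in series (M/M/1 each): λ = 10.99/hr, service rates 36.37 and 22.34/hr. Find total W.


Each node sees arrival rate λ = 10.99/hr (tandem ⇒ throughput preserved).
W₁ = 1/(μ₁−λ) = 1/(36.37−10.99) = 0.03940 hr
W₂ = 1/(μ₂−λ) = 1/(22.34−10.99) = 0.08811 hr
W_total = W₁ + W₂ = 0.03940 + 0.08811 = 0.12751 hr

Final: 0.12751 hr


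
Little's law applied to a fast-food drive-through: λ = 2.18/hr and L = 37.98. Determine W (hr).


W = L/λ = 37.98/2.18 = 17.4220 hr

Final: 17.4220 hr


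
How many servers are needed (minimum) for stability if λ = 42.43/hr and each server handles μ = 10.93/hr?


Stability requires cμ > λ ⇔ c > λ/μ.
λ/μ = 42.43/10.93 = 3.8820
Minimum integer c = ⌊3.8820⌋ + 1 = 4
Check: 4·10.93 = 43.72 > 42.43, while 3·10.93 = 32.79 ≤ 42.43

Final: 4 servers


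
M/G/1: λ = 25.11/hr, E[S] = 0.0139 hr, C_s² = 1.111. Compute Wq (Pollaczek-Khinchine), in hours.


ρ = λ·E[S] = 25.11·0.0139 = 0.3490
E[S²] = E[S]²(1+C_s²) = 0.0139²·(1+1.111) = 0.0004079
Wq = λ·E[S²]/(2(1−ρ)) = 25.11·0.0004079/(2·0.6510) = 0.007866 hr

Final: 0.007866 hr


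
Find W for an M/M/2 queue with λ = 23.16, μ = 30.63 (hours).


a = 0.7561; ρ = 0.3781; P₀ = 0.451315
Lq = P₀·a^c·ρ/(c!(1−ρ)²) = 0.12610
Wq = Lq/λ = 0.12610/23.16 = 0.005445 hr
W = Wq + 1/μ = 0.005445 + 0.03265 = 0.03809 hr

Final: 0.03809 hr


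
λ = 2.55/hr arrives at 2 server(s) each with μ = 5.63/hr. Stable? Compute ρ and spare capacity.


Total capacity cμ = 2·5.63 = 11.26/hr
ρ = λ/(cμ) = 2.55/11.26 = 0.2265
Stable ⇔ ρ < 1: YES
Spare capacity = cμ − λ = 11.26 − 2.55 = 8.71/hr

Final: ρ = 0.2265; stable; margin = 8.71/hr


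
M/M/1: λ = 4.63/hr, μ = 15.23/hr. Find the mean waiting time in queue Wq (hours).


ρ = 4.63/15.23 = 0.3040
Wq = ρ/(μ−λ) = 0.3040/(15.23 − 4.63) = 0.3040/10.60 = 0.02868 hr

Final: 0.02868 hr


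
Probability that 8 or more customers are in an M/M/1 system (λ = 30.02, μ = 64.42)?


ρ = 30.02/64.42 = 0.4660
P(N ≥ n) = ρ^n = 0.4660^8 = 0.002224

Final: 0.002224


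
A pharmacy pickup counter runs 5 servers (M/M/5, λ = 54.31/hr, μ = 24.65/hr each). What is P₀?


a = λ/μ = 54.31/24.65 = 2.2032; ρ = a/c = 0.4406
Σ_{k=0}^{4} a^k/k! (terms k=0..4) = 1.00000 + 2.20325 + 2.42715 + 1.78253 + 0.98184 = 8.39476
Tail: a^5/(5!(1−ρ)) = 51.91757/(120·0.5594) = 0.77348
P₀ = 1/(8.39476 + 0.77348) = 1/9.16824 = 0.109072

Final: 0.109072


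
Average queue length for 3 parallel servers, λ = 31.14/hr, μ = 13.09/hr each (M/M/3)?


a = λ/μ = 2.3789; ρ = a/3 = 0.7930
P₀ = 0.058662
Lq = P₀·a^c·ρ / (c!·(1−ρ)²) = 0.058662·13.46285·0.7930/(6·0.04286)
= 2.43525

Final: 2.43525


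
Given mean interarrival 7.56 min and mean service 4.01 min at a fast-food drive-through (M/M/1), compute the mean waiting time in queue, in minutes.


λ = 60/7.56 = 7.9365 /hr
μ = 60/4.01 = 14.9626 /hr
ρ = λ/μ = 7.9365/14.9626 = 0.5304
Wq = ρ/(μ−λ) = 0.5304/(14.9626−7.9365) = 0.07549 hr
In minutes: 0.07549·60 = 4.530 min

Final: 4.530 min


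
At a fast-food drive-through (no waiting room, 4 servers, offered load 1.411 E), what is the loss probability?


B(c,a) = (a^c/c!) / Σ_{k=0}^{c} a^k/k!
a^4/4! = 0.165157
Σ terms (k=0..4): 1.00000 + 1.41100 + 0.99546 + 0.46820 + 0.16516 = 4.039816
B = 0.165157/4.039816 = 0.040882

Final: 0.040882


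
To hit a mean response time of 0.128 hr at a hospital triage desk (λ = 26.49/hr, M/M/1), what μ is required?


W = 1/(μ−λ) ⇒ μ − λ = 1/W = 1/0.128 = 7.8125
μ = λ + 1/W = 26.49 + 7.8125 = 34.3025 per hr

Final: 34.3025 /hr


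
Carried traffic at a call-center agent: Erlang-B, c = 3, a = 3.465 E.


B(3,3.465) = 0.398443 (Erlang-B)
Carried load = a(1 − B) = 3.465·(1 − 0.398443) = 3.465·0.601557 = 2.0844 E

Final: 2.0844 Erlangs


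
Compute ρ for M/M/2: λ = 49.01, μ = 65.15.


ρ = λ/(cμ) = 49.01/(2·65.15) = 49.01/130.30 = 0.3761

Final: 0.3761


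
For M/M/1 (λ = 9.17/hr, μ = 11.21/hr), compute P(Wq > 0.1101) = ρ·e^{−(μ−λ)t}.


ρ = 9.17/11.21 = 0.8180
P(Wq > t) = ρ·e^{−(μ−λ)t} = 0.8180·e^{−0.2246}
= 0.8180·0.798832 = 0.653461

Final: 0.653461


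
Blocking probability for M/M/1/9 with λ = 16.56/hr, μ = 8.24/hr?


ρ = λ/μ = 16.56/8.24 = 2.0097
P_K = (1−ρ)ρ^K/(1−ρ^(K+1)) = (-1.0097·534.808236)/(1 − 1074.808785)
= -540.000549/-1073.808785 = 0.502883

Final: 0.502883


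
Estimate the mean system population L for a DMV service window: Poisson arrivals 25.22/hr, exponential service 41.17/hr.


ρ = λ/μ = 25.22/41.17 = 0.6126
L = ρ/(1−ρ) = 0.6126/(1 − 0.6126) = 0.6126/0.3874 = 1.5812

Final: 1.5812


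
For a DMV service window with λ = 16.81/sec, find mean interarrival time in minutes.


Mean interarrival time = 1/λ = 1/16.81 second = 0.05949 second
In minutes: 0.05949 × 0.0166667 = 0.0009915 min

Final: 0.0009915 min


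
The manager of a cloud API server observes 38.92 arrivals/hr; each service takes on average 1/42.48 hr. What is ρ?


ρ = λ/μ = 38.92/42.48 = 0.9162

Final: 0.9162


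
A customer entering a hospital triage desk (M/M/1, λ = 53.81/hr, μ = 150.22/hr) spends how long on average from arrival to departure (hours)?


W = 1/(μ−λ) = 1/(150.22 − 53.81) = 1/96.41 = 0.01037 hr

Final: 0.01037 hr


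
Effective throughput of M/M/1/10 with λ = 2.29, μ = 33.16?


ρ = 0.06906; P_K = (1−ρ)ρ^10/(1−ρ^11) = 2.297e-12
λ_eff = λ(1 − P_K) = 2.29·(1 − 2.297e-12) = 2.29·1.000000 = 2.2900 /hr

Final: 2.2900 /hr


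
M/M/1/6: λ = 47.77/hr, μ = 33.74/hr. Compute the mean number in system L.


ρ = 47.77/33.74 = 1.4158
L = ρ[1 − (K+1)ρ^K + Kρ^(K+1)] / [(1−ρ)(1−ρ^(K+1))]
Numerator: 1.4158·(1 − 7·8.054915 + 6·11.404366) = 18.464914
Denominator: (-0.4158)·(-10.404366) = 4.326415
L = 18.464914/4.326415 = 4.2679

Final: 4.2679


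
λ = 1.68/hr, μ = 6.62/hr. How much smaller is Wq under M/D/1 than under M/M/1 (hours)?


ρ = 1.68/6.62 = 0.2538
Wq(M/M/1) = ρ/(μ−λ) = 0.2538/4.94 = 0.05137 hr
Wq(M/D/1) = ρ/(2(μ−λ)) = 0.02569 hr
Savings = 0.05137 − 0.02569 = 0.02569 hr

Final: 0.02569 hr


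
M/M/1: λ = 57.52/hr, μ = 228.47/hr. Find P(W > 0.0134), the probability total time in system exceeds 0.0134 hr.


W ~ Exponential(μ−λ) for M/M/1.
μ − λ = 228.47 − 57.52 = 170.9500
P(W > t) = e^{−(μ−λ)t} = e^{−2.2907} = 0.101193

Final: 0.101193


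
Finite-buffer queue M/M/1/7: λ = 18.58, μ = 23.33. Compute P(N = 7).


ρ = λ/μ = 18.58/23.33 = 0.7964
P_K = (1−ρ)ρ^K/(1−ρ^(K+1)) = (0.2036·0.203197)/(1 − 0.161826)
= 0.041371/0.838174 = 0.049358

Final: 0.049358


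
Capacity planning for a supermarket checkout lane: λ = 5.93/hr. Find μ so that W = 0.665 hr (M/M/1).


W = 1/(μ−λ) ⇒ μ − λ = 1/W = 1/0.665 = 1.5038
μ = λ + 1/W = 5.93 + 1.5038 = 7.4338 per hr

Final: 7.4338 /hr


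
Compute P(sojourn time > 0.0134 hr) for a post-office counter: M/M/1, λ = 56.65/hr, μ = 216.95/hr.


W ~ Exponential(μ−λ) for M/M/1.
μ − λ = 216.95 − 56.65 = 160.3000
P(W > t) = e^{−(μ−λ)t} = e^{−2.1480} = 0.116715

Final: 0.116715


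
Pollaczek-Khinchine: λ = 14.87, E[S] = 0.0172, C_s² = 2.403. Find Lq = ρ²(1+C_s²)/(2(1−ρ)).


ρ = λ·E[S] = 14.87·0.0172 = 0.2558
Lq = ρ²(1+C_s²)/(2(1−ρ)) = 0.06542·(1+2.403)/(2·0.7442)
= 0.06542·3.4030/1.4885 = 0.14955

Final: 0.14955


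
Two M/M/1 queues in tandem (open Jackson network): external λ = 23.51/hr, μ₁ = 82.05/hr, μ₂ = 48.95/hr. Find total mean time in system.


Each node sees arrival rate λ = 23.51/hr (tandem ⇒ throughput preserved).
W₁ = 1/(μ₁−λ) = 1/(82.05−23.51) = 0.01708 hr
W₂ = 1/(μ₂−λ) = 1/(48.95−23.51) = 0.03931 hr
W_total = W₁ + W₂ = 0.01708 + 0.03931 = 0.05639 hr

Final: 0.05639 hr


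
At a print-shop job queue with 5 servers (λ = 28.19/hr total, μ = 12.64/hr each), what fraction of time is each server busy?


ρ = λ/(cμ) = 28.19/(5·12.64) = 28.19/63.20 = 0.4460

Final: 0.4460


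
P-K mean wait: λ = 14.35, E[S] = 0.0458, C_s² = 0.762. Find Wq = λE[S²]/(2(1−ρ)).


ρ = λ·E[S] = 14.35·0.0458 = 0.6572
E[S²] = E[S]²(1+C_s²) = 0.0458²·(1+0.762) = 0.003696
Wq = λ·E[S²]/(2(1−ρ)) = 14.35·0.003696/(2·0.3428) = 0.07737 hr

Final: 0.07737 hr


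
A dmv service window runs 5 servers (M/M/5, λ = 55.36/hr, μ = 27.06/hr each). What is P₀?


a = λ/μ = 55.36/27.06 = 2.0458; ρ = a/c = 0.4092
Σ_{k=0}^{4} a^k/k! (terms k=0..4) = 1.00000 + 2.04582 + 2.09270 + 1.42710 + 0.72990 = 7.29552
Tail: a^5/(5!(1−ρ)) = 35.83781/(120·0.5908) = 0.50547
P₀ = 1/(7.29552 + 0.50547) = 1/7.80099 = 0.128189

Final: 0.128189


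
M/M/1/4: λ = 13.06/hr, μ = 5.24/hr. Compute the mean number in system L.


ρ = 13.06/5.24 = 2.4924
L = ρ[1 − (K+1)ρ^K + Kρ^(K+1)] / [(1−ρ)(1−ρ^(K+1))]
Numerator: 2.4924·(1 − 5·38.587582 + 4·96.174392) = 480.427704
Denominator: (-1.4924)·(-95.174392) = 142.035066
L = 480.427704/142.035066 = 3.3825

Final: 3.3825


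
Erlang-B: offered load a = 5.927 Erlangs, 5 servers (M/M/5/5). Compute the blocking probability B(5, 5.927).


B(c,a) = (a^c/c!) / Σ_{k=0}^{c} a^k/k!
a^5/5! = 60.952762
Σ terms (k=0..5): 1.00000 + 5.92700 + 17.56466 + 34.70192 + 51.41957 + 60.95276 = 171.565922
B = 60.952762/171.565922 = 0.355273

Final: 0.355273


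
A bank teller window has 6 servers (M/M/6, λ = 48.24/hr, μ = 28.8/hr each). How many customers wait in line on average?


a = λ/μ = 1.6750; ρ = a/6 = 0.2792
P₀ = 0.187215
Lq = P₀·a^c·ρ / (c!·(1−ρ)²) = 0.187215·22.08457·0.2792/(720·0.51960)
= 0.003085

Final: 0.003085


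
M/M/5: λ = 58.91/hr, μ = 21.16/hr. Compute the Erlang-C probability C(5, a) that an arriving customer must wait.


a = λ/μ = 2.7840; ρ = a/5 = 0.5568
P₀ = 0.059158 (from M/M/c formula)
C(c,a) = [a^c/(c!(1−ρ))]·P₀ = [167.25026/(120·0.4432)]·0.059158
= 3.14479·0.059158 = 0.186041

Final: 0.186041


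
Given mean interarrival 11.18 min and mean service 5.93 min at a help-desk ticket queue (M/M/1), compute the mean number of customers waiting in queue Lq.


λ = 60/11.18 = 5.3667 /hr
μ = 60/5.93 = 10.1180 /hr
ρ = λ/μ = 5.3667/10.1180 = 0.5304
Lq = ρ²/(1−ρ) = 0.2813/0.4696 = 0.5991

Final: 0.5991


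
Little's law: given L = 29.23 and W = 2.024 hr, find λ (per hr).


λ = L/W = 29.23/2.024 = 14.4417 /hr

Final: 14.4417 /hr


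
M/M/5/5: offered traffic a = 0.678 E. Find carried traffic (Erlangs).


B(5,0.678) = 0.0006061 (Erlang-B)
Carried load = a(1 − B) = 0.678·(1 − 0.0006061) = 0.678·0.999394 = 0.6776 E

Final: 0.6776 Erlangs


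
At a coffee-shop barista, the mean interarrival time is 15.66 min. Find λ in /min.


λ = 1/(interarrival time) in consistent units.
1 minute = 1 min, so λ = 1/15.66 = 0.06386 per minute

Final: 0.06386 /min


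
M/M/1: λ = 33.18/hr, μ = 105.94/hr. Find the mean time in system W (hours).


W = 1/(μ−λ) = 1/(105.94 − 33.18) = 1/72.76 = 0.01374 hr

Final: 0.01374 hr


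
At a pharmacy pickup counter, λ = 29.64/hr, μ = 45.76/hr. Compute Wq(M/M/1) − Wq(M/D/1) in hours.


ρ = 29.64/45.76 = 0.6477
Wq(M/M/1) = ρ/(μ−λ) = 0.6477/16.12 = 0.04018 hr
Wq(M/D/1) = ρ/(2(μ−λ)) = 0.02009 hr
Savings = 0.04018 − 0.02009 = 0.02009 hr

Final: 0.02009 hr


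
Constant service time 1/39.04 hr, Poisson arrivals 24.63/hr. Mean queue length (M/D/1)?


ρ = 24.63/39.04 = 0.6309
M/D/1: Lq = ρ²/(2(1−ρ)) = 0.3980/(2·0.3691) = 0.53917

Final: 0.53917


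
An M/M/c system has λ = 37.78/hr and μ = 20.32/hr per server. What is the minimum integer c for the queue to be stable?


Stability requires cμ > λ ⇔ c > λ/μ.
λ/μ = 37.78/20.32 = 1.8593
Minimum integer c = ⌊1.8593⌋ + 1 = 2
Check: 2·20.32 = 40.64 > 37.78, while 1·20.32 = 20.32 ≤ 37.78

Final: 2 servers


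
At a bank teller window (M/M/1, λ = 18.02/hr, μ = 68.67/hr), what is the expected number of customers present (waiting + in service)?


ρ = λ/μ = 18.02/68.67 = 0.2624
L = ρ/(1−ρ) = 0.2624/(1 − 0.2624) = 0.2624/0.7376 = 0.3558

Final: 0.3558


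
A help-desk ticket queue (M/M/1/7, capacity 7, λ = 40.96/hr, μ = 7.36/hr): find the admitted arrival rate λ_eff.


ρ = 5.5652; P_K = (1−ρ)ρ^7/(1−ρ^8) = 0.820313
λ_eff = λ(1 − P_K) = 40.96·(1 − 0.820313) = 40.96·0.179687 = 7.3600 /hr

Final: 7.3600 /hr


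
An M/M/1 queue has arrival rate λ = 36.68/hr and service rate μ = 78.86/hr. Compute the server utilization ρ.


ρ = λ/μ = 36.68/78.86 = 0.4651

Final: 0.4651


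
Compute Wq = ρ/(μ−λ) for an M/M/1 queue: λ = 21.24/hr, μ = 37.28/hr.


ρ = 21.24/37.28 = 0.5697
Wq = ρ/(μ−λ) = 0.5697/(37.28 − 21.24) = 0.5697/16.04 = 0.03552 hr

Final: 0.03552 hr


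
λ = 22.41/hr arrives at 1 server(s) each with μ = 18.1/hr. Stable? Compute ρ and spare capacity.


Total capacity cμ = 1·18.1 = 18.10/hr
ρ = λ/(cμ) = 22.41/18.10 = 1.2381
Stable ⇔ ρ < 1: NO
Spare capacity = cμ − λ = 18.10 − 22.41 = -4.31/hr

Final: ρ = 1.2381; unstable; margin = -4.31/hr


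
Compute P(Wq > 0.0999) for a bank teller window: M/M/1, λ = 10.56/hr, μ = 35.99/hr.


ρ = 10.56/35.99 = 0.2934
P(Wq > t) = ρ·e^{−(μ−λ)t} = 0.2934·e^{−2.5405}
= 0.2934·0.078830 = 0.023130

Final: 0.023130


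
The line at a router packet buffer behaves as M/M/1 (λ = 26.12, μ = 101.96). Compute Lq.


ρ = 26.12/101.96 = 0.2562
Lq = ρ²/(1−ρ) = 0.06563/0.7438 = 0.08823

Final: 0.08823


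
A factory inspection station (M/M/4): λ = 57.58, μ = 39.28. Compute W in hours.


a = 1.4659; ρ = 0.3665; P₀ = 0.228887
Lq = P₀·a^c·ρ/(c!(1−ρ)²) = 0.04021
Wq = Lq/λ = 0.04021/57.58 = 0.0006983 hr
W = Wq + 1/μ = 0.0006983 + 0.02546 = 0.02616 hr

Final: 0.02616 hr


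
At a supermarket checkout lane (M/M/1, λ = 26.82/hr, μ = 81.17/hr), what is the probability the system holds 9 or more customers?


ρ = 26.82/81.17 = 0.3304
P(N ≥ n) = ρ^n = 0.3304^9 = 0.00004694

Final: 0.00004694


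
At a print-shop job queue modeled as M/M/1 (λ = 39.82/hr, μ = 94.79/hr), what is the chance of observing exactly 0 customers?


ρ = 39.82/94.79 = 0.4201
P_n = (1−ρ)·ρ^n = (1 − 0.4201)·0.4201^0 = 0.5799·1.000000 = 0.579913

Final: 0.579913


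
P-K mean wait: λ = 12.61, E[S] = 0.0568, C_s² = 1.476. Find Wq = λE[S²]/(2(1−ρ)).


ρ = λ·E[S] = 12.61·0.0568 = 0.7162
E[S²] = E[S]²(1+C_s²) = 0.0568²·(1+1.476) = 0.007988
Wq = λ·E[S²]/(2(1−ρ)) = 12.61·0.007988/(2·0.2838) = 0.17750 hr

Final: 0.17750 hr


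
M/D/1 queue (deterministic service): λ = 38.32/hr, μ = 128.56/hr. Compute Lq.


ρ = 38.32/128.56 = 0.2981
M/D/1: Lq = ρ²/(2(1−ρ)) = 0.08885/(2·0.7019) = 0.06329

Final: 0.06329


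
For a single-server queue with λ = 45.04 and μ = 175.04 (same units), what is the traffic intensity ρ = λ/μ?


ρ = λ/μ = 45.04/175.04 = 0.2573

Final: 0.2573


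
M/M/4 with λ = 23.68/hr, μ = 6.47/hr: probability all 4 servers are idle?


a = λ/μ = 23.68/6.47 = 3.6600; ρ = a/c = 0.9150
Σ_{k=0}^{3} a^k/k! (terms k=0..3) = 1.00000 + 3.65997 + 6.69769 + 8.17111 = 19.52876
Tail: a^4/(4!(1−ρ)) = 179.43604/(24·0.08501) = 87.95085
P₀ = 1/(19.52876 + 87.95085) = 1/107.47961 = 0.009304

Final: 0.009304


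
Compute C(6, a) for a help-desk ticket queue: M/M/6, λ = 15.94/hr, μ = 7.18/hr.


a = λ/μ = 2.2201; ρ = a/6 = 0.3700
P₀ = 0.108301 (from M/M/c formula)
C(c,a) = [a^c/(c!(1−ρ))]·P₀ = [119.72456/(720·0.6300)]·0.108301
= 0.26395·0.108301 = 0.028586

Final: 0.028586


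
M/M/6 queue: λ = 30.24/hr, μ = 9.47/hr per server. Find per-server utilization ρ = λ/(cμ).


ρ = λ/(cμ) = 30.24/(6·9.47) = 30.24/56.82 = 0.5322

Final: 0.5322


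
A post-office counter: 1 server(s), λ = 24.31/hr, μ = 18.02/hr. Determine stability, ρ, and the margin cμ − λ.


Total capacity cμ = 1·18.02 = 18.02/hr
ρ = λ/(cμ) = 24.31/18.02 = 1.3491
Stable ⇔ ρ < 1: NO
Spare capacity = cμ − λ = 18.02 − 24.31 = -6.29/hr

Final: ρ = 1.3491; unstable; margin = -6.29/hr


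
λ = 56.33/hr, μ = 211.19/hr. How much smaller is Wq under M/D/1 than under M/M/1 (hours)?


ρ = 56.33/211.19 = 0.2667
Wq(M/M/1) = ρ/(μ−λ) = 0.2667/154.86 = 0.001722 hr
Wq(M/D/1) = ρ/(2(μ−λ)) = 0.0008612 hr
Savings = 0.001722 − 0.0008612 = 0.0008612 hr

Final: 0.0008612 hr


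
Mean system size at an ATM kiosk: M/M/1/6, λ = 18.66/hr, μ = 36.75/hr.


ρ = 18.66/36.75 = 0.5078
L = ρ[1 − (K+1)ρ^K + Kρ^(K+1)] / [(1−ρ)(1−ρ^(K+1))]
Numerator: 0.5078·(1 − 7·0.017137 + 6·0.008701) = 0.473355
Denominator: (0.4922)·(0.991299) = 0.487962
L = 0.473355/0.487962 = 0.9701

Final: 0.9701


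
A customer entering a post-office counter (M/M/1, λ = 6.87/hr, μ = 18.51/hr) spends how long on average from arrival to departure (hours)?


W = 1/(μ−λ) = 1/(18.51 − 6.87) = 1/11.64 = 0.08591 hr

Final: 0.08591 hr


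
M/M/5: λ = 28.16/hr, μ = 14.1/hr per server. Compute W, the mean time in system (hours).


a = 1.9972; ρ = 0.3994; P₀ = 0.134718
Lq = P₀·a^c·ρ/(c!(1−ρ)²) = 0.03950
Wq = Lq/λ = 0.03950/28.16 = 0.001403 hr
W = Wq + 1/μ = 0.001403 + 0.07092 = 0.07232 hr

Final: 0.07232 hr


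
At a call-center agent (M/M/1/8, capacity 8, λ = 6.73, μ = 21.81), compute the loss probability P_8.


ρ = λ/μ = 6.73/21.81 = 0.3086
P_K = (1−ρ)ρ^K/(1−ρ^(K+1)) = (0.6914·0.00008220)/(1 − 0.00002536)
= 0.00005684/0.999975 = 0.00005684

Final: 0.00005684


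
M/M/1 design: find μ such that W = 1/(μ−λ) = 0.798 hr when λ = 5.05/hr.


W = 1/(μ−λ) ⇒ μ − λ = 1/W = 1/0.798 = 1.2531
μ = λ + 1/W = 5.05 + 1.2531 = 6.3031 per hr

Final: 6.3031 /hr


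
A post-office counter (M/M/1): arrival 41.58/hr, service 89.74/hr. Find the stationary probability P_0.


ρ = 41.58/89.74 = 0.4633
P_n = (1−ρ)·ρ^n = (1 − 0.4633)·0.4633^0 = 0.5367·1.000000 = 0.536661

Final: 0.536661


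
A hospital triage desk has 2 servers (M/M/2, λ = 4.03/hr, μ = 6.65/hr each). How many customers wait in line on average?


a = λ/μ = 0.6060; ρ = a/2 = 0.3030
P₀ = 0.534911
Lq = P₀·a^c·ρ / (c!·(1−ρ)²) = 0.534911·0.36725·0.3030/(2·0.48580)
= 0.06127

Final: 0.06127


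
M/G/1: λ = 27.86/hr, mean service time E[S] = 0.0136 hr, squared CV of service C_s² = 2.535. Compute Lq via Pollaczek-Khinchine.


ρ = λ·E[S] = 27.86·0.0136 = 0.3789
Lq = ρ²(1+C_s²)/(2(1−ρ)) = 0.1436·(1+2.535)/(2·0.6211)
= 0.1436·3.5350/1.2422 = 0.40854

Final: 0.40854


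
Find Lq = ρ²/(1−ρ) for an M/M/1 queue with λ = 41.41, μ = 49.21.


ρ = 41.41/49.21 = 0.8415
Lq = ρ²/(1−ρ) = 0.7081/0.1585 = 4.4675

Final: 4.4675


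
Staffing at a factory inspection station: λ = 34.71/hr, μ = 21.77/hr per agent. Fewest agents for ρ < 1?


Stability requires cμ > λ ⇔ c > λ/μ.
λ/μ = 34.71/21.77 = 1.5944
Minimum integer c = ⌊1.5944⌋ + 1 = 2
Check: 2·21.77 = 43.54 > 34.71, while 1·21.77 = 21.77 ≤ 34.71

Final: 2 servers


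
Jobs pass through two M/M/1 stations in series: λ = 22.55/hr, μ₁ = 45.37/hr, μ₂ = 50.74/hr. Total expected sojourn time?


Each node sees arrival rate λ = 22.55/hr (tandem ⇒ throughput preserved).
W₁ = 1/(μ₁−λ) = 1/(45.37−22.55) = 0.04382 hr
W₂ = 1/(μ₂−λ) = 1/(50.74−22.55) = 0.03547 hr
W_total = W₁ + W₂ = 0.04382 + 0.03547 = 0.07929 hr

Final: 0.07929 hr


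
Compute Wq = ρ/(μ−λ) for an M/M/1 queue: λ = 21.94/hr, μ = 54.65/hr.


ρ = 21.94/54.65 = 0.4015
Wq = ρ/(μ−λ) = 0.4015/(54.65 − 21.94) = 0.4015/32.71 = 0.01227 hr

Final: 0.01227 hr


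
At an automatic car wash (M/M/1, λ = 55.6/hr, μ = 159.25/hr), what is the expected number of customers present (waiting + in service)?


ρ = λ/μ = 55.6/159.25 = 0.3491
L = ρ/(1−ρ) = 0.3491/(1 − 0.3491) = 0.3491/0.6509 = 0.5364

Final: 0.5364


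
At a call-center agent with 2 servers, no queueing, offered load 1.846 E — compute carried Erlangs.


B(2,1.846) = 0.374486 (Erlang-B)
Carried load = a(1 − B) = 1.846·(1 − 0.374486) = 1.846·0.625514 = 1.1547 E

Final: 1.1547 Erlangs


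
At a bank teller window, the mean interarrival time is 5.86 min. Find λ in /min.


λ = 1/(interarrival time) in consistent units.
1 minute = 1 min, so λ = 1/5.86 = 0.1706 per minute

Final: 0.1706 /min


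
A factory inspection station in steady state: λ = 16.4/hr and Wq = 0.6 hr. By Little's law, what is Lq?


Lq = λWq = 16.4·0.6 = 9.8400

Final: 9.8400


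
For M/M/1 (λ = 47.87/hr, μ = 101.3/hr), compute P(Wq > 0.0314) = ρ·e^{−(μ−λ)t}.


ρ = 47.87/101.3 = 0.4726
P(Wq > t) = ρ·e^{−(μ−λ)t} = 0.4726·e^{−1.6777}
= 0.4726·0.186803 = 0.088275

Final: 0.088275


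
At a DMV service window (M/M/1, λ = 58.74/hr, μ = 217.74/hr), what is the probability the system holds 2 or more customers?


ρ = 58.74/217.74 = 0.2698
P(N ≥ n) = ρ^n = 0.2698^2 = 0.072777

Final: 0.072777


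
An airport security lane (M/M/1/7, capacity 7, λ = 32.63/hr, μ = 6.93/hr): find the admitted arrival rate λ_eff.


ρ = 4.7085; P_K = (1−ρ)ρ^7/(1−ρ^8) = 0.787622
λ_eff = λ(1 − P_K) = 32.63·(1 − 0.787622) = 32.63·0.212378 = 6.9299 /hr

Final: 6.9299 /hr


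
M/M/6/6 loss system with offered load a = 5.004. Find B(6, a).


B(c,a) = (a^c/c!) / Σ_{k=0}^{c} a^k/k!
a^6/6! = 21.805764
Σ terms (k=0..6): 1.00000 + 5.00400 + 12.52001 + 20.88337 + 26.12510 + 26.14600 + 21.80576 = 113.484246
B = 21.805764/113.484246 = 0.192148

Final: 0.192148


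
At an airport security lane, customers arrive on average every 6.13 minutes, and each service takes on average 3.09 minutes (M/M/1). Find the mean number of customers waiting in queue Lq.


λ = 60/6.13 = 9.7879 /hr
μ = 60/3.09 = 19.4175 /hr
ρ = λ/μ = 9.7879/19.4175 = 0.5041
Lq = ρ²/(1−ρ) = 0.2541/0.4959 = 0.5124

Final: 0.5124


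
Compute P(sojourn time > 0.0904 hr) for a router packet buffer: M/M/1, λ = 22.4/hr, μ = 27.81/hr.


W ~ Exponential(μ−λ) for M/M/1.
μ − λ = 27.81 − 22.4 = 5.4100
P(W > t) = e^{−(μ−λ)t} = e^{−0.4891} = 0.613200

Final: 0.613200


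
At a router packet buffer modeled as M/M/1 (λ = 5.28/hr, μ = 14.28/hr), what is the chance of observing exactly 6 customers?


ρ = 5.28/14.28 = 0.3697
P_n = (1−ρ)·ρ^n = (1 − 0.3697)·0.3697^6 = 0.6303·0.002555 = 0.001610

Final: 0.001610


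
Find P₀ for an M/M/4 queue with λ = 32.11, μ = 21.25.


a = λ/μ = 32.11/21.25 = 1.5111; ρ = a/c = 0.3778
Σ_{k=0}^{3} a^k/k! (terms k=0..3) = 1.00000 + 1.51106 + 1.14165 + 0.57503 = 4.22774
Tail: a^4/(4!(1−ρ)) = 5.21345/(24·0.6222) = 0.34911
P₀ = 1/(4.22774 + 0.34911) = 1/4.57685 = 0.218491

Final: 0.218491


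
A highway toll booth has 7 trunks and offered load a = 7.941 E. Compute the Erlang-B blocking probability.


B(c,a) = (a^c/c!) / Σ_{k=0}^{c} a^k/k!
a^7/7! = 395.089816
Σ terms (k=0..7): 1.00000 + 7.94100 + 31.52974 + 83.45922 + 165.68742 + 263.14476 + 348.27210 + 395.08982 = 1296.124063
B = 395.089816/1296.124063 = 0.304824

Final: 0.304824


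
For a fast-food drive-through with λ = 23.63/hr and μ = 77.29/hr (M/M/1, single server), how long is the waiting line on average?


ρ = 23.63/77.29 = 0.3057
Lq = ρ²/(1−ρ) = 0.09347/0.6943 = 0.1346

Final: 0.1346


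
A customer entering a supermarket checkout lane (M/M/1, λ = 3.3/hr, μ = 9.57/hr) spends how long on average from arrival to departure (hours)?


W = 1/(μ−λ) = 1/(9.57 − 3.3) = 1/6.27 = 0.1595 hr

Final: 0.1595 hr


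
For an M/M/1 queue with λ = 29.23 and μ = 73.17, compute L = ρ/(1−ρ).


ρ = λ/μ = 29.23/73.17 = 0.3995
L = ρ/(1−ρ) = 0.3995/(1 − 0.3995) = 0.3995/0.6005 = 0.6652

Final: 0.6652


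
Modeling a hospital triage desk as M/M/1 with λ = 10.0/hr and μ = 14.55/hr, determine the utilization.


ρ = λ/μ = 10.0/14.55 = 0.6873

Final: 0.6873


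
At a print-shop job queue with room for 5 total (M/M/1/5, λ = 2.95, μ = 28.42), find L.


ρ = 2.95/28.42 = 0.1038
L = ρ[1 − (K+1)ρ^K + Kρ^(K+1)] / [(1−ρ)(1−ρ^(K+1))]
Numerator: 0.1038·(1 − 6·0.00001205 + 5·0.000001251) = 0.103793
Denominator: (0.8962)·(0.999999) = 0.896199
L = 0.103793/0.896199 = 0.1158

Final: 0.1158


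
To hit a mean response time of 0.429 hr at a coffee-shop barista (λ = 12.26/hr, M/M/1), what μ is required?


W = 1/(μ−λ) ⇒ μ − λ = 1/W = 1/0.429 = 2.3310
μ = λ + 1/W = 12.26 + 2.3310 = 14.5910 per hr

Final: 14.5910 /hr


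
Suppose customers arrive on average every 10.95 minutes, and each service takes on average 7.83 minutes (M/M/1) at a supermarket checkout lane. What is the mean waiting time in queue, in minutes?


λ = 60/10.95 = 5.4795 /hr
μ = 60/7.83 = 7.6628 /hr
ρ = λ/μ = 5.4795/7.6628 = 0.7151
Wq = ρ/(μ−λ) = 0.7151/(7.6628−5.4795) = 0.32750 hr
In minutes: 0.32750·60 = 19.650 min

Final: 19.650 min


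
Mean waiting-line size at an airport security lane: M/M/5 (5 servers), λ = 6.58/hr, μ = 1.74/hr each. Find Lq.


a = λ/μ = 3.7816; ρ = a/5 = 0.7563
P₀ = 0.017885
Lq = P₀·a^c·ρ / (c!·(1−ρ)²) = 0.017885·773.36271·0.7563/(120·0.05938)
= 1.46810

Final: 1.46810


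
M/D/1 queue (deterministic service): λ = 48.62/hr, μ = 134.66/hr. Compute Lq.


ρ = 48.62/134.66 = 0.3611
M/D/1: Lq = ρ²/(2(1−ρ)) = 0.1304/(2·0.6389) = 0.10201

Final: 0.10201


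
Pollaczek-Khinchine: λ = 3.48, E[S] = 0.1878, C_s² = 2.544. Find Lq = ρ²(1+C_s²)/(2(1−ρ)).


ρ = λ·E[S] = 3.48·0.1878 = 0.6535
Lq = ρ²(1+C_s²)/(2(1−ρ)) = 0.4271·(1+2.544)/(2·0.3465)
= 0.4271·3.5440/0.6929 = 2.18457

Final: 2.18457


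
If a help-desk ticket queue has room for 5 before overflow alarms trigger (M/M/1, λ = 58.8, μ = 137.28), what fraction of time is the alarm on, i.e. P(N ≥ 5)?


ρ = 58.8/137.28 = 0.4283
P(N ≥ n) = ρ^n = 0.4283^5 = 0.014416

Final: 0.014416


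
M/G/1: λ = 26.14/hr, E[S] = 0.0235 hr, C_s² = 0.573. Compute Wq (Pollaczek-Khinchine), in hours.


ρ = λ·E[S] = 26.14·0.0235 = 0.6143
E[S²] = E[S]²(1+C_s²) = 0.0235²·(1+0.573) = 0.0008687
Wq = λ·E[S²]/(2(1−ρ)) = 26.14·0.0008687/(2·0.3857) = 0.02944 hr

Final: 0.02944 hr


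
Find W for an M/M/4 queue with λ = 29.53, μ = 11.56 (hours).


a = 2.5545; ρ = 0.6386; P₀ = 0.068941
Lq = P₀·a^c·ρ/(c!(1−ρ)²) = 0.59816
Wq = Lq/λ = 0.59816/29.53 = 0.02026 hr
W = Wq + 1/μ = 0.02026 + 0.08651 = 0.10676 hr

Final: 0.10676 hr


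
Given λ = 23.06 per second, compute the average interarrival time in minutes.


Mean interarrival time = 1/λ = 1/23.06 second = 0.04337 second
In minutes: 0.04337 × 0.0166667 = 0.0007228 min

Final: 0.0007228 min


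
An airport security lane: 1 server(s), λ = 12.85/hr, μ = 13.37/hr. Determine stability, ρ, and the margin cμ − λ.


Total capacity cμ = 1·13.37 = 13.37/hr
ρ = λ/(cμ) = 12.85/13.37 = 0.9611
Stable ⇔ ρ < 1: YES
Spare capacity = cμ − λ = 13.37 − 12.85 = 0.52/hr

Final: ρ = 0.9611; stable; margin = 0.52/hr


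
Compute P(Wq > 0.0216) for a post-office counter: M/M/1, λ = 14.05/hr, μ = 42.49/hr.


ρ = 14.05/42.49 = 0.3307
P(Wq > t) = ρ·e^{−(μ−λ)t} = 0.3307·e^{−0.6143}
= 0.3307·0.541017 = 0.178896

Final: 0.178896


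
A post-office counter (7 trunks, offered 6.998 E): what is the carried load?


B(7,6.998) = 0.248748 (Erlang-B)
Carried load = a(1 − B) = 6.998·(1 − 0.248748) = 6.998·0.751252 = 5.2573 E

Final: 5.2573 Erlangs


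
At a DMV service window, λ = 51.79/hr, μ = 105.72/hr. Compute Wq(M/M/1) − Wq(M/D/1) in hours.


ρ = 51.79/105.72 = 0.4899
Wq(M/M/1) = ρ/(μ−λ) = 0.4899/53.93 = 0.009084 hr
Wq(M/D/1) = ρ/(2(μ−λ)) = 0.004542 hr
Savings = 0.009084 − 0.004542 = 0.004542 hr

Final: 0.004542 hr


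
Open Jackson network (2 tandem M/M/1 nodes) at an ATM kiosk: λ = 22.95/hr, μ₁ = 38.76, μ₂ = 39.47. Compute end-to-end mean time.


Each node sees arrival rate λ = 22.95/hr (tandem ⇒ throughput preserved).
W₁ = 1/(μ₁−λ) = 1/(38.76−22.95) = 0.06325 hr
W₂ = 1/(μ₂−λ) = 1/(39.47−22.95) = 0.06053 hr
W_total = W₁ + W₂ = 0.06325 + 0.06053 = 0.12378 hr

Final: 0.12378 hr


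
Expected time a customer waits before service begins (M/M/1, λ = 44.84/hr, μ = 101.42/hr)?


ρ = 44.84/101.42 = 0.4421
Wq = ρ/(μ−λ) = 0.4421/(101.42 − 44.84) = 0.4421/56.58 = 0.007814 hr

Final: 0.007814 hr


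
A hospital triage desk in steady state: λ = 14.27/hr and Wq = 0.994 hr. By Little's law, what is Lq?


Lq = λWq = 14.27·0.994 = 14.1844

Final: 14.1844


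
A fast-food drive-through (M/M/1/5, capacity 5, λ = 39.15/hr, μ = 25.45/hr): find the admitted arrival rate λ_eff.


ρ = 1.5383; P_K = (1−ρ)ρ^5/(1−ρ^6) = 0.378499
λ_eff = λ(1 − P_K) = 39.15·(1 − 0.378499) = 39.15·0.621501 = 24.3318 /hr

Final: 24.3318 /hr


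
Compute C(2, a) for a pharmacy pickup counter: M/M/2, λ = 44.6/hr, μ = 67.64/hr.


a = λ/μ = 0.6594; ρ = a/2 = 0.3297
P₀ = 0.504114 (from M/M/c formula)
C(c,a) = [a^c/(c!(1−ρ))]·P₀ = [0.43477/(2·0.6703)]·0.504114
= 0.32431·0.504114 = 0.163487

Final: 0.163487


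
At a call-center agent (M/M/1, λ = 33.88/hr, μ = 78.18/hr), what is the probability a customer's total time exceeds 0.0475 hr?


W ~ Exponential(μ−λ) for M/M/1.
μ − λ = 78.18 − 33.88 = 44.3000
P(W > t) = e^{−(μ−λ)t} = e^{−2.1043} = 0.121937

Final: 0.121937


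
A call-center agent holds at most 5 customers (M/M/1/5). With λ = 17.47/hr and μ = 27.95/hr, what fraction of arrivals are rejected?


ρ = λ/μ = 17.47/27.95 = 0.6250
P_K = (1−ρ)ρ^K/(1−ρ^(K+1)) = (0.3750·0.095402)/(1 − 0.059630)
= 0.035771/0.940370 = 0.038040

Final: 0.038040


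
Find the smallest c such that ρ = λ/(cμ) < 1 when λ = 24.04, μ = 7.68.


Stability requires cμ > λ ⇔ c > λ/μ.
λ/μ = 24.04/7.68 = 3.1302
Minimum integer c = ⌊3.1302⌋ + 1 = 4
Check: 4·7.68 = 30.72 > 24.04, while 3·7.68 = 23.04 ≤ 24.04

Final: 4 servers


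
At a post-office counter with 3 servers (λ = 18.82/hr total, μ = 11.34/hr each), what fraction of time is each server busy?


ρ = λ/(cμ) = 18.82/(3·11.34) = 18.82/34.02 = 0.5532

Final: 0.5532


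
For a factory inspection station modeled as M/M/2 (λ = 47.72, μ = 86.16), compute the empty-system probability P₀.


a = λ/μ = 47.72/86.16 = 0.5539; ρ = a/c = 0.2769
Σ_{k=0}^{1} a^k/k! (terms k=0..1) = 1.00000 + 0.55385 = 1.55385
Tail: a^2/(2!(1−ρ)) = 0.30675/(2·0.7231) = 0.21212
P₀ = 1/(1.55385 + 0.21212) = 1/1.76597 = 0.566261

Final: 0.566261


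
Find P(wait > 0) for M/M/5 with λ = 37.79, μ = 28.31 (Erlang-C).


a = λ/μ = 1.3349; ρ = a/5 = 0.2670
P₀ = 0.262971 (from M/M/c formula)
C(c,a) = [a^c/(c!(1−ρ))]·P₀ = [4.23824/(120·0.7330)]·0.262971
= 0.04818·0.262971 = 0.012670

Final: 0.012670


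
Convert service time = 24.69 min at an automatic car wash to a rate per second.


μ = 1/(service time) in consistent units.
1 second = 0.0166667 min, so μ = 0.0166667/24.69 = 0.0006750 per second

Final: 0.0006750 /sec


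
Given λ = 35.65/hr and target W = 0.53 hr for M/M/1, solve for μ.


W = 1/(μ−λ) ⇒ μ − λ = 1/W = 1/0.53 = 1.8868
μ = λ + 1/W = 35.65 + 1.8868 = 37.5368 per hr

Final: 37.5368 /hr


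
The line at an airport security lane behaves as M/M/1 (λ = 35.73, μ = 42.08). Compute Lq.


ρ = 35.73/42.08 = 0.8491
Lq = ρ²/(1−ρ) = 0.7210/0.1509 = 4.7777

Final: 4.7777


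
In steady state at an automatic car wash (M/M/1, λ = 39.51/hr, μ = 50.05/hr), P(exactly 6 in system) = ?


ρ = 39.51/50.05 = 0.7894
P_n = (1−ρ)·ρ^n = (1 − 0.7894)·0.7894^6 = 0.2106·0.242001 = 0.050963

Final: 0.050963


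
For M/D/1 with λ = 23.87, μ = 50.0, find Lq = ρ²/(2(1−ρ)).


ρ = 23.87/50.0 = 0.4774
M/D/1: Lq = ρ²/(2(1−ρ)) = 0.2279/(2·0.5226) = 0.21805

Final: 0.21805


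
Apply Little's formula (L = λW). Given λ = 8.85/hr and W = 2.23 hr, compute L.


L = λW = 8.85·2.23 = 19.7355

Final: 19.7355


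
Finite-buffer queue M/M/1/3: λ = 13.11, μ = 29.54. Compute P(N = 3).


ρ = λ/μ = 13.11/29.54 = 0.4438
P_K = (1−ρ)ρ^K/(1−ρ^(K+1)) = (0.5562·0.087413)/(1 − 0.038794)
= 0.048619/0.961206 = 0.050581

Final: 0.050581


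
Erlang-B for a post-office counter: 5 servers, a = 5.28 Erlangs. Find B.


B(c,a) = (a^c/c!) / Σ_{k=0}^{c} a^k/k!
a^5/5! = 34.197028
Σ terms (k=0..5): 1.00000 + 5.28000 + 13.93920 + 24.53299 + 32.38355 + 34.19703 = 111.332770
B = 34.197028/111.332770 = 0.307160

Final: 0.307160


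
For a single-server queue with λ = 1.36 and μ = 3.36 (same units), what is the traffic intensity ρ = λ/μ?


ρ = λ/μ = 1.36/3.36 = 0.4048

Final: 0.4048


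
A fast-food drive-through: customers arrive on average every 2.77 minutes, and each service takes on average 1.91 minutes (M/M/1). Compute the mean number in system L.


λ = 60/2.77 = 21.6606 /hr
μ = 60/1.91 = 31.4136 /hr
ρ = λ/μ = 21.6606/31.4136 = 0.6895
L = ρ/(1−ρ) = 0.6895/0.3105 = 2.2209

Final: 2.2209


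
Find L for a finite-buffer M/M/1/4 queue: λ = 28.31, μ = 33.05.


ρ = 28.31/33.05 = 0.8566
L = ρ[1 − (K+1)ρ^K + Kρ^(K+1)] / [(1−ρ)(1−ρ^(K+1))]
Numerator: 0.8566·(1 − 5·0.538361 + 4·0.461150) = 0.130880
Denominator: (0.1434)·(0.538850) = 0.077281
L = 0.130880/0.077281 = 1.6936

Final: 1.6936


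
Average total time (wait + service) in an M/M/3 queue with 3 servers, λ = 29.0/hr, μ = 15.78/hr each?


a = 1.8378; ρ = 0.6126; P₀ = 0.138952
Lq = P₀·a^c·ρ/(c!(1−ρ)²) = 0.58670
Wq = Lq/λ = 0.58670/29.0 = 0.02023 hr
W = Wq + 1/μ = 0.02023 + 0.06337 = 0.08360 hr

Final: 0.08360 hr


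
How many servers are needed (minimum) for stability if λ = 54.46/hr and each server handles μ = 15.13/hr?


Stability requires cμ > λ ⇔ c > λ/μ.
λ/μ = 54.46/15.13 = 3.5995
Minimum integer c = ⌊3.5995⌋ + 1 = 4
Check: 4·15.13 = 60.52 > 54.46, while 3·15.13 = 45.39 ≤ 54.46

Final: 4 servers


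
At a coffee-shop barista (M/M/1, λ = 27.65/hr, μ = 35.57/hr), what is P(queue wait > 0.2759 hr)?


ρ = 27.65/35.57 = 0.7773
P(Wq > t) = ρ·e^{−(μ−λ)t} = 0.7773·e^{−2.1851}
= 0.7773·0.112463 = 0.087422

Final: 0.087422


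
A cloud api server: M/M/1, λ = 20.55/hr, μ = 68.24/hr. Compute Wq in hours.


ρ = 20.55/68.24 = 0.3011
Wq = ρ/(μ−λ) = 0.3011/(68.24 − 20.55) = 0.3011/47.69 = 0.006315 hr

Final: 0.006315 hr


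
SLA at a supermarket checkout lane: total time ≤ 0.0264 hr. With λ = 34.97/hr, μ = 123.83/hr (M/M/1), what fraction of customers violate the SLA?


W ~ Exponential(μ−λ) for M/M/1.
μ − λ = 123.83 − 34.97 = 88.8600
P(W > t) = e^{−(μ−λ)t} = e^{−2.3459} = 0.095761

Final: 0.095761


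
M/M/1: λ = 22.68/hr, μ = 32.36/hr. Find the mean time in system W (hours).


W = 1/(μ−λ) = 1/(32.36 − 22.68) = 1/9.68 = 0.1033 hr

Final: 0.1033 hr


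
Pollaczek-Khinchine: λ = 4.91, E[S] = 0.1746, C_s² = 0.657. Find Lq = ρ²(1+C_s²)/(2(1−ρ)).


ρ = λ·E[S] = 4.91·0.1746 = 0.8573
Lq = ρ²(1+C_s²)/(2(1−ρ)) = 0.7349·(1+0.657)/(2·0.1427)
= 0.7349·1.6570/0.2854 = 4.26656

Final: 4.26656


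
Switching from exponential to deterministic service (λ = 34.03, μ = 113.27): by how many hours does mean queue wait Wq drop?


ρ = 34.03/113.27 = 0.3004
Wq(M/M/1) = ρ/(μ−λ) = 0.3004/79.24 = 0.003791 hr
Wq(M/D/1) = ρ/(2(μ−λ)) = 0.001896 hr
Savings = 0.003791 − 0.001896 = 0.001896 hr

Final: 0.001896 hr


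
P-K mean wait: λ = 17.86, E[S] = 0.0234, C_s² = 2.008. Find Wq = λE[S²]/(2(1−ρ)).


ρ = λ·E[S] = 17.86·0.0234 = 0.4179
E[S²] = E[S]²(1+C_s²) = 0.0234²·(1+2.008) = 0.001647
Wq = λ·E[S²]/(2(1−ρ)) = 17.86·0.001647/(2·0.5821) = 0.02527 hr

Final: 0.02527 hr


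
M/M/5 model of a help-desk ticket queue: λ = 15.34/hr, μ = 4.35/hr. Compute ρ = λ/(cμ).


ρ = λ/(cμ) = 15.34/(5·4.35) = 15.34/21.75 = 0.7053

Final: 0.7053


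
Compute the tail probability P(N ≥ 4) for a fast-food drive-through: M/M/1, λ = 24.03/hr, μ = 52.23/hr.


ρ = 24.03/52.23 = 0.4601
P(N ≥ n) = ρ^n = 0.4601^4 = 0.044806

Final: 0.044806


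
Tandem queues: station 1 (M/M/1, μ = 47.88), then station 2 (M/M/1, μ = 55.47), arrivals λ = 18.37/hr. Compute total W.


Each node sees arrival rate λ = 18.37/hr (tandem ⇒ throughput preserved).
W₁ = 1/(μ₁−λ) = 1/(47.88−18.37) = 0.03389 hr
W₂ = 1/(μ₂−λ) = 1/(55.47−18.37) = 0.02695 hr
W_total = W₁ + W₂ = 0.03389 + 0.02695 = 0.06084 hr

Final: 0.06084 hr


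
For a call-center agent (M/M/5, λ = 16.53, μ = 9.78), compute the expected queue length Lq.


a = λ/μ = 1.6902; ρ = a/5 = 0.3380
P₀ = 0.183927
Lq = P₀·a^c·ρ / (c!·(1−ρ)²) = 0.183927·13.79336·0.3380/(120·0.43820)
= 0.01631

Final: 0.01631


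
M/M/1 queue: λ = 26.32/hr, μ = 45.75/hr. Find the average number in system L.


ρ = λ/μ = 26.32/45.75 = 0.5753
L = ρ/(1−ρ) = 0.5753/(1 − 0.5753) = 0.5753/0.4247 = 1.3546

Final: 1.3546


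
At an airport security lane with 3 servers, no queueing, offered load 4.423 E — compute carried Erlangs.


B(3,4.423) = 0.486780 (Erlang-B)
Carried load = a(1 − B) = 4.423·(1 − 0.486780) = 4.423·0.513220 = 2.2700 E

Final: 2.2700 Erlangs


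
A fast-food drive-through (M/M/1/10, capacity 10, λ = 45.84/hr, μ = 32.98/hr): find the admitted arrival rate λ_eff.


ρ = 1.3899; P_K = (1−ρ)ρ^10/(1−ρ^11) = 0.288247
λ_eff = λ(1 − P_K) = 45.84·(1 − 0.288247) = 45.84·0.711753 = 32.6268 /hr

Final: 32.6268 /hr


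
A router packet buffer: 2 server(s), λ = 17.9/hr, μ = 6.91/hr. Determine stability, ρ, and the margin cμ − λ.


Total capacity cμ = 2·6.91 = 13.82/hr
ρ = λ/(cμ) = 17.9/13.82 = 1.2952
Stable ⇔ ρ < 1: NO
Spare capacity = cμ − λ = 13.82 − 17.9 = -4.08/hr

Final: ρ = 1.2952; unstable; margin = -4.08/hr


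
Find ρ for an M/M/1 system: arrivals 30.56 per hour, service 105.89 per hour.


ρ = λ/μ = 30.56/105.89 = 0.2886

Final: 0.2886


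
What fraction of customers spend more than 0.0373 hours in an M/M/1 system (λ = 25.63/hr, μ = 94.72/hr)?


W ~ Exponential(μ−λ) for M/M/1.
μ − λ = 94.72 − 25.63 = 69.0900
P(W > t) = e^{−(μ−λ)t} = e^{−2.5771} = 0.075997

Final: 0.075997


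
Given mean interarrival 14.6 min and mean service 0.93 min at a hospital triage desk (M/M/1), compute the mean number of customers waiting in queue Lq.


λ = 60/14.6 = 4.1096 /hr
μ = 60/0.93 = 64.5161 /hr
ρ = λ/μ = 4.1096/64.5161 = 0.06370
Lq = ρ²/(1−ρ) = 0.004058/0.9363 = 0.004334

Final: 0.004334


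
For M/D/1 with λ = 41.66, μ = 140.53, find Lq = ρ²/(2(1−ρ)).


ρ = 41.66/140.53 = 0.2964
M/D/1: Lq = ρ²/(2(1−ρ)) = 0.08788/(2·0.7036) = 0.06246

Final: 0.06246


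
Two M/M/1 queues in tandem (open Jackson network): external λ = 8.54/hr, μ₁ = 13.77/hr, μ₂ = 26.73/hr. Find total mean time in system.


Each node sees arrival rate λ = 8.54/hr (tandem ⇒ throughput preserved).
W₁ = 1/(μ₁−λ) = 1/(13.77−8.54) = 0.19120 hr
W₂ = 1/(μ₂−λ) = 1/(26.73−8.54) = 0.05498 hr
W_total = W₁ + W₂ = 0.19120 + 0.05498 = 0.24618 hr

Final: 0.24618 hr


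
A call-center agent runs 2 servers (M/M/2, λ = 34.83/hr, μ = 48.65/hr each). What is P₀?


a = λ/μ = 34.83/48.65 = 0.7159; ρ = a/c = 0.3580
Σ_{k=0}^{1} a^k/k! (terms k=0..1) = 1.00000 + 0.71593 = 1.71593
Tail: a^2/(2!(1−ρ)) = 0.51256/(2·0.6420) = 0.39917
P₀ = 1/(1.71593 + 0.39917) = 1/2.11510 = 0.472792

Final: 0.472792
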